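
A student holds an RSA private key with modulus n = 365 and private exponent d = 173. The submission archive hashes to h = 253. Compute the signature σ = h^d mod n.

h^2 ≡ 253^2 = 64009 ≡ 134
h^4 ≡ 134^2 = 17956 ≡ 71
h^8 ≡ 71^2 = 5041 ≡ 296
h^16 ≡ 296^2 = 87616 ≡ 16
h^32 ≡ 16^2 = 256
h^64 ≡ 256^2 = 65536 ≡ 201
h^128 ≡ 201^2 = 40401 ≡ 251
173 = 128 + 32 + 8 + 4 + 1, so h^173 ≡ 251·256·296·71·253 ≡ 28 (mod 365)

28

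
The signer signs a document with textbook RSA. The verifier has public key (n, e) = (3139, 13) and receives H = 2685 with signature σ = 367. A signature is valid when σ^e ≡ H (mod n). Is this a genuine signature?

σ^2 ≡ 367^2 = 134689 ≡ 2851
σ^4 ≡ 2851^2 = 8128201 ≡ 1330
σ^8 ≡ 1330^2 = 1768900 ≡ 1643
13 = 8 + 4 + 1, so σ^13 ≡ 1643·1330·367 ≡ 454 (mod 3139)
The recovered value 454 does not match the digest 2685.

forged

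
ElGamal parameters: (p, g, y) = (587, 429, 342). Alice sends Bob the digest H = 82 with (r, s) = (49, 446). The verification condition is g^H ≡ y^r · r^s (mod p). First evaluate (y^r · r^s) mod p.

342^2 = 116964 ≡ 151
342^4 ≡ 151^2 = 22801 ≡ 495
342^8 ≡ 495^2 = 245025 ≡ 246
342^16 ≡ 246^2 = 60516 ≡ 55
342^32 ≡ 55^2 = 3025 ≡ 90
49 = 32 + 16 + 1, so 342^49 ≡ 90·55·342 ≡ 579 (mod 587)
49^2 = 2401 ≡ 53
49^4 ≡ 53^2 = 2809 ≡ 461
49^8 ≡ 461^2 = 212521 ≡ 27
49^16 ≡ 27^2 = 729 ≡ 142
49^32 ≡ 142^2 = 20164 ≡ 206
49^64 ≡ 206^2 = 42436 ≡ 172
49^128 ≡ 172^2 = 29584 ≡ 234
49^256 ≡ 234^2 = 54756 ≡ 165
446 = 256 + 128 + 32 + 16 + 8 + 4 + 2, so 49^446 ≡ 165·234·206·142·27·461·53 ≡ 214 (mod 587)
y^r · r^s ≡ 579·214 = 123906 ≡ 49 (mod 587)

49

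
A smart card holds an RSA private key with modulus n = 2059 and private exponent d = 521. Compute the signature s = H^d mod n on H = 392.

H^521 mod 2059 = 598

598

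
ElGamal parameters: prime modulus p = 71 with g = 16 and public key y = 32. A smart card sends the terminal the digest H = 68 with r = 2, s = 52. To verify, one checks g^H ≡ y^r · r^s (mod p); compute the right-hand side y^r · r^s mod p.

Squares mod 71: 32^1≡32, 32^2≡30
32^2 ≡ 30 (mod 71)
Squares mod 71: 2^1≡2, 2^2≡4, 2^4≡16, 2^8≡43, 2^16≡3, 2^32≡9
52 = 32 + 16 + 4, so 2^52 ≡ 9·3·16 ≡ 6 (mod 71)
y^r · r^s ≡ 30·6 = 180 ≡ 38 (mod 71)

38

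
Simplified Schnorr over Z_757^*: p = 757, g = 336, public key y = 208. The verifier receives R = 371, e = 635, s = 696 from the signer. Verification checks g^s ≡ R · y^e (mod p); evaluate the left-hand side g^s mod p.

336^2 = 112896 ≡ 103
336^4 ≡ 103^2 = 10609 ≡ 11
336^8 ≡ 11^2 = 121
336^16 ≡ 121^2 = 14641 ≡ 258
336^32 ≡ 258^2 = 66564 ≡ 705
336^64 ≡ 705^2 = 497025 ≡ 433
336^128 ≡ 433^2 = 187489 ≡ 510
336^256 ≡ 510^2 = 260100 ≡ 449
336^512 ≡ 449^2 = 201601 ≡ 239
696 = 512 + 128 + 32 + 16 + 8, so 336^696 ≡ 239·510·705·258·121 ≡ 278 (mod 757)

278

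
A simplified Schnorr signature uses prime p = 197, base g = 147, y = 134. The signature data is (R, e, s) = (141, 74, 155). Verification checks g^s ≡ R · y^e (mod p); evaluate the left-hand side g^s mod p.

147^2 = 21609 ≡ 136
147^4 ≡ 136^2 = 18496 ≡ 175
147^8 ≡ 175^2 = 30625 ≡ 90
147^16 ≡ 90^2 = 8100 ≡ 23
147^32 ≡ 23^2 = 529 ≡ 135
147^64 ≡ 135^2 = 18225 ≡ 101
147^128 ≡ 101^2 = 10201 ≡ 154
155 = 128 + 16 + 8 + 2 + 1, so 147^155 ≡ 154·23·90·136·147 ≡ 78 (mod 197)

78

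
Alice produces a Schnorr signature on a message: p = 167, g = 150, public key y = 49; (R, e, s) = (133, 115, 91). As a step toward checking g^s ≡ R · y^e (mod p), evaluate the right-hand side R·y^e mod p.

107

49^115 mod 167 = 100
R · y^e ≡ 133·100 = 13300 ≡ 107 (mod 167)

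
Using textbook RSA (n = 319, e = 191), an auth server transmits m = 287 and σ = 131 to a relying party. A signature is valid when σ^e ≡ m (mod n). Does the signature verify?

σ^2 ≡ 131^2 = 17161 ≡ 254
σ^4 ≡ 254^2 = 64516 ≡ 78
σ^8 ≡ 78^2 = 6084 ≡ 23
σ^16 ≡ 23^2 = 529 ≡ 210
σ^32 ≡ 210^2 = 44100 ≡ 78
σ^64 ≡ 78^2 = 6084 ≡ 23
σ^128 ≡ 23^2 = 529 ≡ 210
191 = 128 + 32 + 16 + 8 + 4 + 2 + 1, so σ^191 ≡ 210·78·210·23·78·254·131 ≡ 32 (mod 319)
The recovered value 32 does not match the digest 287.

does not verify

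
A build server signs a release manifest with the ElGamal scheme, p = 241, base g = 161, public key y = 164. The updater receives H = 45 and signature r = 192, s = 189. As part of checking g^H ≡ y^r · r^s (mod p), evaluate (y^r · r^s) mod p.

Squares mod 241: 164^1≡164, 164^2≡145, 164^4≡58, 164^8≡231, 164^16≡100, 164^32≡119, 164^64≡183, 164^128≡231
192 = 128 + 64, so 164^192 ≡ 231·183 ≡ 98 (mod 241)
Squares mod 241: 192^1≡192, 192^2≡232, 192^4≡81, 192^8≡54, 192^16≡24, 192^32≡94, 192^64≡160, 192^128≡54
189 = 128 + 32 + 16 + 8 + 4 + 1, so 192^189 ≡ 54·94·24·54·81·192 ≡ 236 (mod 241)
y^r · r^s ≡ 98·236 = 23128 ≡ 233 (mod 241)

233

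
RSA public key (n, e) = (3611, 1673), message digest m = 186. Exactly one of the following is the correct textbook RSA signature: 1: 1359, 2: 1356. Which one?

1

Candidate 1: Squares mod 3611: 1359^1≡1359, 1359^2≡1660, 1359^4≡407, 1359^8≡3154, 1359^16≡3022, 1359^32≡265, 1359^64≡1616, 1359^128≡703, 1359^256≡3113, 1359^512≡2456, 1359^1024≡1566; 1673 = 1024 + 512 + 128 + 8 + 1, so 1359^1673 ≡ 1566·2456·703·3154·1359 ≡ 186 (mod 3611)
  → matches m = 186
Candidate 2: Squares mod 3611: 1356^1≡1356, 1356^2≡737, 1356^4≡1519, 1356^8≡3543, 1356^16≡1013, 1356^32≡645, 1356^64≡760, 1356^128≡3451, 1356^256≡323, 1356^512≡3221, 1356^1024≡438; 1673 = 1024 + 512 + 128 + 8 + 1, so 1356^1673 ≡ 438·3221·3451·3543·1356 ≡ 2552 (mod 3611)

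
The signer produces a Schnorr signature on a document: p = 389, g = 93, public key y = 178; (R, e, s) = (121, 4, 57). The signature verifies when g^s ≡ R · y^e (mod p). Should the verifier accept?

accept

g^s mod p:
93^2 = 8649 ≡ 91
93^4 ≡ 91^2 = 8281 ≡ 112
93^8 ≡ 112^2 = 12544 ≡ 96
93^16 ≡ 96^2 = 9216 ≡ 269
93^32 ≡ 269^2 = 72361 ≡ 7
57 = 32 + 16 + 8 + 1, so 93^57 ≡ 7·269·96·93 ≡ 11 (mod 389)
R · y^e mod p:
178^2 = 31684 ≡ 175
178^4 ≡ 175^2 = 30625 ≡ 283
121·283 = 34243 ≡ 11 (mod 389)
11 ≡ 11 (mod 389); signature holds.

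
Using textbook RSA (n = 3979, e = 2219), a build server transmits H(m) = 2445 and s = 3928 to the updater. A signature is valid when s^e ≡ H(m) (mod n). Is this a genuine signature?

Squares mod 3979: s^1≡3928, s^2≡2601, s^4≡901, s^8≡85, s^16≡3246, s^32≡124, s^64≡3439, s^128≡1133, s^256≡2451, s^512≡3090, s^1024≡2479, s^2048≡1865
2219 = 2048 + 128 + 32 + 8 + 2 + 1, so s^2219 ≡ 1865·1133·124·85·2601·3928 ≡ 1534 (mod 3979)
s^2219 mod 3979 = 1534, but H(m) = 2445.

forged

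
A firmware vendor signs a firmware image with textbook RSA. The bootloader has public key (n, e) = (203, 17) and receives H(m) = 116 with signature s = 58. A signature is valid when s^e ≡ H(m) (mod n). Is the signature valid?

valid

Squares mod 203: s^1≡58, s^2≡116, s^4≡58, s^8≡116, s^16≡58
17 = 16 + 1, so s^17 ≡ 58·58 ≡ 116 (mod 203)
116 = H(m), so the signature checks out.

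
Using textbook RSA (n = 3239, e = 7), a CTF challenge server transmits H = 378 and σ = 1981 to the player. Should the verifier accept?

reject

σ^2 ≡ 1981^2 = 3924361 ≡ 1932
σ^4 ≡ 1932^2 = 3732624 ≡ 1296
7 = 4 + 2 + 1, so σ^7 ≡ 1296·1932·1981 ≡ 1461 (mod 3239)
1461 ≠ 378, so verification fails.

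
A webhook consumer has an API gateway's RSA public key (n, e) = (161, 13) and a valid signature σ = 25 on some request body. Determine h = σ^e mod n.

Squares mod 161: σ^1≡25, σ^2≡142, σ^4≡39, σ^8≡72
13 = 8 + 4 + 1, so σ^13 ≡ 72·39·25 ≡ 4 (mod 161)

4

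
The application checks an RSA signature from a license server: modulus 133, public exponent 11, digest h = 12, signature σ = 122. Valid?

yes

Squares mod 133: σ^1≡122, σ^2≡121, σ^4≡11, σ^8≡121
11 = 8 + 2 + 1, so σ^11 ≡ 121·121·122 ≡ 12 (mod 133)
12 = h, so the signature checks out.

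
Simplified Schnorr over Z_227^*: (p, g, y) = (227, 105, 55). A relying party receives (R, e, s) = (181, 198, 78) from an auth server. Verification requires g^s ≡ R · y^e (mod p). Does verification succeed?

passes

g^s mod p:
Squares mod 227: 105^1≡105, 105^2≡129, 105^4≡70, 105^8≡133, 105^16≡210, 105^32≡62, 105^64≡212
78 = 64 + 8 + 4 + 2, so 105^78 ≡ 212·133·70·129 ≡ 97 (mod 227)
R · y^e mod p:
Squares mod 227: 55^1≡55, 55^2≡74, 55^4≡28, 55^8≡103, 55^16≡167, 55^32≡195, 55^64≡116, 55^128≡63
198 = 128 + 64 + 4 + 2, so 55^198 ≡ 63·116·28·74 ≡ 141 (mod 227)
181·141 = 25521 ≡ 97 (mod 227)
97 ≡ 97 (mod 227); signature holds.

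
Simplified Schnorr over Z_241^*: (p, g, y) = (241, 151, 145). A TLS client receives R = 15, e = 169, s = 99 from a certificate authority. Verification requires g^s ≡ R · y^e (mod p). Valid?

yes

g^s mod p:
Squares mod 241: 151^1≡151, 151^2≡147, 151^4≡160, 151^8≡54, 151^16≡24, 151^32≡94, 151^64≡160
99 = 64 + 32 + 2 + 1, so 151^99 ≡ 160·94·147·151 ≡ 40 (mod 241)
R · y^e mod p:
Squares mod 241: 145^1≡145, 145^2≡58, 145^4≡231, 145^8≡100, 145^16≡119, 145^32≡183, 145^64≡231, 145^128≡100
169 = 128 + 32 + 8 + 1, so 145^169 ≡ 100·183·100·145 ≡ 83 (mod 241)
15·83 = 1245 ≡ 40 (mod 241)
40 ≡ 40 (mod 241); signature holds.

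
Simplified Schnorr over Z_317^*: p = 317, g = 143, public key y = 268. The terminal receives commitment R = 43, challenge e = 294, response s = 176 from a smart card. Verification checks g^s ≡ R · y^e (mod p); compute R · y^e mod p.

193

Squares mod 317: 268^1≡268, 268^2≡182, 268^4≡156, 268^8≡244, 268^16≡257, 268^32≡113, 268^64≡89, 268^128≡313, 268^256≡16
294 = 256 + 32 + 4 + 2, so 268^294 ≡ 16·113·156·182 ≡ 292 (mod 317)
R · y^e ≡ 43·292 = 12556 ≡ 193 (mod 317)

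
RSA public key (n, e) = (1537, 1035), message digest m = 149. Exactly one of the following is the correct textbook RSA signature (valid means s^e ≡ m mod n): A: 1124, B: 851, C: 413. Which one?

Candidate A: 1124^1035 mod 1537 = 149
  → matches m = 149
Candidate B: 851^1035 mod 1537 = 1337
Candidate C: 413^1035 mod 1537 = 1388

A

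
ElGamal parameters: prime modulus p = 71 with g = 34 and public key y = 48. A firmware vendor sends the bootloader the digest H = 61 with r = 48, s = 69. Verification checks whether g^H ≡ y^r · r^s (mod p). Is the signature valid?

Left side g^H mod p:
34^61 mod 71 = 39
Right side y^r · r^s mod p:
48^48 mod 71 = 37
48^69 mod 71 = 37
37·37 = 1369 ≡ 20 (mod 71)
39 ≠ 20, so verification fails.

invalid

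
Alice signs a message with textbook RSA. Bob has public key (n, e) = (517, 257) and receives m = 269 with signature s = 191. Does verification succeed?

passes

s^257 mod 517 = 269
s^257 mod 517 = 269 matches m.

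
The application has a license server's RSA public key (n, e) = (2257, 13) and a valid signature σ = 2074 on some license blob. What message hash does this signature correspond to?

σ^2 ≡ 2074^2 = 4301476 ≡ 1891
σ^4 ≡ 1891^2 = 3575881 ≡ 793
σ^8 ≡ 793^2 = 628849 ≡ 1403
13 = 8 + 4 + 1, so σ^13 ≡ 1403·793·2074 ≡ 2013 (mod 2257)

2013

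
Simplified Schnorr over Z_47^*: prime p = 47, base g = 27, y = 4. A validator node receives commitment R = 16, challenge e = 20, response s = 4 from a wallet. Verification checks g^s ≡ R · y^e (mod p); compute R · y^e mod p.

12

Squares mod 47: 4^1≡4, 4^2≡16, 4^4≡21, 4^8≡18, 4^16≡42
20 = 16 + 4, so 4^20 ≡ 42·21 ≡ 36 (mod 47)
R · y^e ≡ 16·36 = 576 ≡ 12 (mod 47)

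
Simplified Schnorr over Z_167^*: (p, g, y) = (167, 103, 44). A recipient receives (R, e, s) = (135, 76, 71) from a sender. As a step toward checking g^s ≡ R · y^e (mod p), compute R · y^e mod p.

123

Squares mod 167: 44^1≡44, 44^2≡99, 44^4≡115, 44^8≡32, 44^16≡22, 44^32≡150, 44^64≡122
76 = 64 + 8 + 4, so 44^76 ≡ 122·32·115 ≡ 64 (mod 167)
R · y^e ≡ 135·64 = 8640 ≡ 123 (mod 167)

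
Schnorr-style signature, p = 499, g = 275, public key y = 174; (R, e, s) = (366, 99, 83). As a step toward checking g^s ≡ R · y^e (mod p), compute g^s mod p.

275^2 = 75625 ≡ 276
275^4 ≡ 276^2 = 76176 ≡ 328
275^8 ≡ 328^2 = 107584 ≡ 299
275^16 ≡ 299^2 = 89401 ≡ 80
275^32 ≡ 80^2 = 6400 ≡ 412
275^64 ≡ 412^2 = 169744 ≡ 84
83 = 64 + 16 + 2 + 1, so 275^83 ≡ 84·80·276·275 ≡ 140 (mod 499)

140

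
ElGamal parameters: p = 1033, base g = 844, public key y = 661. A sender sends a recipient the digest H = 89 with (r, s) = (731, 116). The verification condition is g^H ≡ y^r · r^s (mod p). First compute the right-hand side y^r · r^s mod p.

419

661^731 mod 1033 = 1
731^116 mod 1033 = 419
y^r · r^s ≡ 1·419 = 419 ≡ 419 (mod 1033)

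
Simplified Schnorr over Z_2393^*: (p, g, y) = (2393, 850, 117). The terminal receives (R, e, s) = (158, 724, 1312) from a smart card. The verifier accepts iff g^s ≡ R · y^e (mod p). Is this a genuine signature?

g^s mod p:
850^2 = 722500 ≡ 2207
850^4 ≡ 2207^2 = 4870849 ≡ 1094
850^8 ≡ 1094^2 = 1196836 ≡ 336
850^16 ≡ 336^2 = 112896 ≡ 425
850^32 ≡ 425^2 = 180625 ≡ 1150
850^64 ≡ 1150^2 = 1322500 ≡ 1564
850^128 ≡ 1564^2 = 2446096 ≡ 450
850^256 ≡ 450^2 = 202500 ≡ 1488
850^512 ≡ 1488^2 = 2214144 ≡ 619
850^1024 ≡ 619^2 = 383161 ≡ 281
1312 = 1024 + 256 + 32, so 850^1312 ≡ 281·1488·1150 ≡ 173 (mod 2393)
R · y^e mod p:
117^2 = 13689 ≡ 1724
117^4 ≡ 1724^2 = 2972176 ≡ 70
117^8 ≡ 70^2 = 4900 ≡ 114
117^16 ≡ 114^2 = 12996 ≡ 1031
117^32 ≡ 1031^2 = 1062961 ≡ 469
117^64 ≡ 469^2 = 219961 ≡ 2198
117^128 ≡ 2198^2 = 4831204 ≡ 2130
117^256 ≡ 2130^2 = 4536900 ≡ 2165
117^512 ≡ 2165^2 = 4687225 ≡ 1731
724 = 512 + 128 + 64 + 16 + 4, so 117^724 ≡ 1731·2130·2198·1031·70 ≡ 1864 (mod 2393)
158·1864 = 294512 ≡ 173 (mod 2393)
173 ≡ 173 (mod 2393); signature holds.

genuine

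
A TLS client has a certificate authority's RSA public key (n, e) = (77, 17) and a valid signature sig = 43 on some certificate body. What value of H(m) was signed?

43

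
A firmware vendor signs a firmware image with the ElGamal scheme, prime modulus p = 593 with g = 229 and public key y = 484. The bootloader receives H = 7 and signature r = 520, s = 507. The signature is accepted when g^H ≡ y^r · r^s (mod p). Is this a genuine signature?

Left side g^H mod p:
229^2 = 52441 ≡ 257
229^4 ≡ 257^2 = 66049 ≡ 226
7 = 4 + 2 + 1, so 229^7 ≡ 226·257·229 ≡ 381 (mod 593)
Right side y^r · r^s mod p:
484^2 = 234256 ≡ 21
484^4 ≡ 21^2 = 441
484^8 ≡ 441^2 = 194481 ≡ 570
484^16 ≡ 570^2 = 324900 ≡ 529
484^32 ≡ 529^2 = 279841 ≡ 538
484^64 ≡ 538^2 = 289444 ≡ 60
484^128 ≡ 60^2 = 3600 ≡ 42
484^256 ≡ 42^2 = 1764 ≡ 578
484^512 ≡ 578^2 = 334084 ≡ 225
520 = 512 + 8, so 484^520 ≡ 225·570 ≡ 162 (mod 593)
520^2 = 270400 ≡ 585
520^4 ≡ 585^2 = 342225 ≡ 64
520^8 ≡ 64^2 = 4096 ≡ 538
520^16 ≡ 538^2 = 289444 ≡ 60
520^32 ≡ 60^2 = 3600 ≡ 42
520^64 ≡ 42^2 = 1764 ≡ 578
520^128 ≡ 578^2 = 334084 ≡ 225
520^256 ≡ 225^2 = 50625 ≡ 220
507 = 256 + 128 + 64 + 32 + 16 + 8 + 2 + 1, so 520^507 ≡ 220·225·578·42·60·538·585·520 ≡ 211 (mod 593)
162·211 = 34182 ≡ 381 (mod 593)
381 ≡ 381 (mod 593), so the signature is genuine.

genuine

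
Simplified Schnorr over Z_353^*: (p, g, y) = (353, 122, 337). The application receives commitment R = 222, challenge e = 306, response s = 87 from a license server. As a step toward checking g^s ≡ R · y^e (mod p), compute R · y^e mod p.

337^306 mod 353 = 131
R · y^e ≡ 222·131 = 29082 ≡ 136 (mod 353)

136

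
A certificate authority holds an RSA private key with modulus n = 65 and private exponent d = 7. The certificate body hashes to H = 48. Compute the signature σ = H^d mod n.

H^2 ≡ 48^2 = 2304 ≡ 29
H^4 ≡ 29^2 = 841 ≡ 61
7 = 4 + 2 + 1, so H^7 ≡ 61·29·48 ≡ 22 (mod 65)

22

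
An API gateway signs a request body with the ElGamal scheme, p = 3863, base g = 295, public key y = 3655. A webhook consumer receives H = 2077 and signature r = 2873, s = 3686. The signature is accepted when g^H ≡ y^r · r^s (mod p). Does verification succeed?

fails

Left side g^H mod p:
295^2 = 87025 ≡ 2039
295^4 ≡ 2039^2 = 4157521 ≡ 933
295^8 ≡ 933^2 = 870489 ≡ 1314
295^16 ≡ 1314^2 = 1726596 ≡ 3698
295^32 ≡ 3698^2 = 13675204 ≡ 184
295^64 ≡ 184^2 = 33856 ≡ 2952
295^128 ≡ 2952^2 = 8714304 ≡ 3239
295^256 ≡ 3239^2 = 10491121 ≡ 3076
295^512 ≡ 3076^2 = 9461776 ≡ 1289
295^1024 ≡ 1289^2 = 1661521 ≡ 431
295^2048 ≡ 431^2 = 185761 ≡ 337
2077 = 2048 + 16 + 8 + 4 + 1, so 295^2077 ≡ 337·3698·1314·933·295 ≡ 705 (mod 3863)
Right side y^r · r^s mod p:
3655^2 = 13359025 ≡ 771
3655^4 ≡ 771^2 = 594441 ≡ 3402
3655^8 ≡ 3402^2 = 11573604 ≡ 56
3655^16 ≡ 56^2 = 3136
3655^32 ≡ 3136^2 = 9834496 ≡ 3161
3655^64 ≡ 3161^2 = 9991921 ≡ 2203
3655^128 ≡ 2203^2 = 4853209 ≡ 1281
3655^256 ≡ 1281^2 = 1640961 ≡ 3049
3655^512 ≡ 3049^2 = 9296401 ≡ 2023
3655^1024 ≡ 2023^2 = 4092529 ≡ 1612
3655^2048 ≡ 1612^2 = 2598544 ≡ 2608
2873 = 2048 + 512 + 256 + 32 + 16 + 8 + 1, so 3655^2873 ≡ 2608·2023·3049·3161·3136·56·3655 ≡ 3419 (mod 3863)
2873^2 = 8254129 ≡ 2761
2873^4 ≡ 2761^2 = 7623121 ≡ 1422
2873^8 ≡ 1422^2 = 2022084 ≡ 1735
2873^16 ≡ 1735^2 = 3010225 ≡ 948
2873^32 ≡ 948^2 = 898704 ≡ 2488
2873^64 ≡ 2488^2 = 6190144 ≡ 1618
2873^128 ≡ 1618^2 = 2617924 ≡ 2673
2873^256 ≡ 2673^2 = 7144929 ≡ 2242
2873^512 ≡ 2242^2 = 5026564 ≡ 801
2873^1024 ≡ 801^2 = 641601 ≡ 343
2873^2048 ≡ 343^2 = 117649 ≡ 1759
3686 = 2048 + 1024 + 512 + 64 + 32 + 4 + 2, so 2873^3686 ≡ 1759·343·801·1618·2488·1422·2761 ≡ 2290 (mod 3863)
3419·2290 = 7829510 ≡ 3072 (mod 3863)
705 ≠ 3072, so verification fails.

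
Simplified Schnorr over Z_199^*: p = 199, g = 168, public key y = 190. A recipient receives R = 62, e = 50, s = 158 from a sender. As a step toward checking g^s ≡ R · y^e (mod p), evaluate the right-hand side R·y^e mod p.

13

Squares mod 199: 190^1≡190, 190^2≡81, 190^4≡193, 190^8≡36, 190^16≡102, 190^32≡56
50 = 32 + 16 + 2, so 190^50 ≡ 56·102·81 ≡ 196 (mod 199)
R · y^e ≡ 62·196 = 12152 ≡ 13 (mod 199)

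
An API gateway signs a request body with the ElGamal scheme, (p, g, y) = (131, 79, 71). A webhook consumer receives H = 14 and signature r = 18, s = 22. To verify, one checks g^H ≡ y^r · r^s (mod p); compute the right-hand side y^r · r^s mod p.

52

71^2 = 5041 ≡ 63
71^4 ≡ 63^2 = 3969 ≡ 39
71^8 ≡ 39^2 = 1521 ≡ 80
71^16 ≡ 80^2 = 6400 ≡ 112
18 = 16 + 2, so 71^18 ≡ 112·63 ≡ 113 (mod 131)
18^2 = 324 ≡ 62
18^4 ≡ 62^2 = 3844 ≡ 45
18^8 ≡ 45^2 = 2025 ≡ 60
18^16 ≡ 60^2 = 3600 ≡ 63
22 = 16 + 4 + 2, so 18^22 ≡ 63·45·62 ≡ 99 (mod 131)
y^r · r^s ≡ 113·99 = 11187 ≡ 52 (mod 131)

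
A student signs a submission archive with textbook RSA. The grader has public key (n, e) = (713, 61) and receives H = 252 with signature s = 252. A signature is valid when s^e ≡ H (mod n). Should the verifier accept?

accept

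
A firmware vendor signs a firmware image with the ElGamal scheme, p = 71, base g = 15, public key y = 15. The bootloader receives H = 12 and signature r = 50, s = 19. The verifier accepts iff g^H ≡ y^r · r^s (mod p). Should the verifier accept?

reject

Left side g^H mod p:
Squares mod 71: 15^1≡15, 15^2≡12, 15^4≡2, 15^8≡4
12 = 8 + 4, so 15^12 ≡ 4·2 ≡ 8 (mod 71)
Right side y^r · r^s mod p:
Squares mod 71: 15^1≡15, 15^2≡12, 15^4≡2, 15^8≡4, 15^16≡16, 15^32≡43
50 = 32 + 16 + 2, so 15^50 ≡ 43·16·12 ≡ 20 (mod 71)
Squares mod 71: 50^1≡50, 50^2≡15, 50^4≡12, 50^8≡2, 50^16≡4
19 = 16 + 2 + 1, so 50^19 ≡ 4·15·50 ≡ 18 (mod 71)
20·18 = 360 ≡ 5 (mod 71)
8 ≠ 5, so verification fails.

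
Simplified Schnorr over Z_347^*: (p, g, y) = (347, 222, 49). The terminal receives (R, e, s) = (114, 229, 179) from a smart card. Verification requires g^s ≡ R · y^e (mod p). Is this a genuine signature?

g^s mod p:
222^179 mod 347 = 306
R · y^e mod p:
49^229 mod 347 = 94
114·94 = 10716 ≡ 306 (mod 347)
306 ≡ 306 (mod 347); signature holds.

genuine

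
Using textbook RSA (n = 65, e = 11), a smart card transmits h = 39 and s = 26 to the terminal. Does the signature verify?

Squares mod 65: s^1≡26, s^2≡26, s^4≡26, s^8≡26
11 = 8 + 2 + 1, so s^11 ≡ 26·26·26 ≡ 26 (mod 65)
s^11 mod 65 = 26, but h = 39.

does not verify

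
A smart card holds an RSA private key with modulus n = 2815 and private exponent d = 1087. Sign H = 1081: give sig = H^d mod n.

H^2 ≡ 1081^2 = 1168561 ≡ 336
H^4 ≡ 336^2 = 112896 ≡ 296
H^8 ≡ 296^2 = 87616 ≡ 351
H^16 ≡ 351^2 = 123201 ≡ 2156
H^32 ≡ 2156^2 = 4648336 ≡ 771
H^64 ≡ 771^2 = 594441 ≡ 476
H^128 ≡ 476^2 = 226576 ≡ 1376
H^256 ≡ 1376^2 = 1893376 ≡ 1696
H^512 ≡ 1696^2 = 2876416 ≡ 2301
H^1024 ≡ 2301^2 = 5294601 ≡ 2401
1087 = 1024 + 32 + 16 + 8 + 4 + 2 + 1, so H^1087 ≡ 2401·771·2156·351·296·336·1081 ≡ 776 (mod 2815)

776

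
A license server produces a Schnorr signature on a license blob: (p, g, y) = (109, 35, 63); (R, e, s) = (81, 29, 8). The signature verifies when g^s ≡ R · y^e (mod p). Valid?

g^s mod p:
35^2 = 1225 ≡ 26
35^4 ≡ 26^2 = 676 ≡ 22
35^8 ≡ 22^2 = 484 ≡ 48
R · y^e mod p:
63^2 = 3969 ≡ 45
63^4 ≡ 45^2 = 2025 ≡ 63
63^8 ≡ 63^2 = 3969 ≡ 45
63^16 ≡ 45^2 = 2025 ≡ 63
29 = 16 + 8 + 4 + 1, so 63^29 ≡ 63·45·63·63 ≡ 45 (mod 109)
81·45 = 3645 ≡ 48 (mod 109)
48 ≡ 48 (mod 109); signature holds.

yes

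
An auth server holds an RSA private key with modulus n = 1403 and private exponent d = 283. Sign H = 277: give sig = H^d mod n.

1289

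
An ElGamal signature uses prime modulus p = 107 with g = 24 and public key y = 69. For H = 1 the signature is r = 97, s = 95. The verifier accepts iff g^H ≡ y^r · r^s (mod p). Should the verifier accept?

Left side g^H mod p:
24^1 mod 107 = 24
Right side y^r · r^s mod p:
69^2 = 4761 ≡ 53
69^4 ≡ 53^2 = 2809 ≡ 27
69^8 ≡ 27^2 = 729 ≡ 87
69^16 ≡ 87^2 = 7569 ≡ 79
69^32 ≡ 79^2 = 6241 ≡ 35
69^64 ≡ 35^2 = 1225 ≡ 48
97 = 64 + 32 + 1, so 69^97 ≡ 48·35·69 ≡ 39 (mod 107)
97^2 = 9409 ≡ 100
97^4 ≡ 100^2 = 10000 ≡ 49
97^8 ≡ 49^2 = 2401 ≡ 47
97^16 ≡ 47^2 = 2209 ≡ 69
97^32 ≡ 69^2 = 4761 ≡ 53
97^64 ≡ 53^2 = 2809 ≡ 27
95 = 64 + 16 + 8 + 4 + 2 + 1, so 97^95 ≡ 27·69·47·49·100·97 ≡ 103 (mod 107)
39·103 = 4017 ≡ 58 (mod 107)
24 ≠ 58, so verification fails.

reject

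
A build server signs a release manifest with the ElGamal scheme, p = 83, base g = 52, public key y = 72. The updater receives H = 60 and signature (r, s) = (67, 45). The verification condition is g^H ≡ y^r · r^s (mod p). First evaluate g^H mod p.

Squares mod 83: 52^1≡52, 52^2≡48, 52^4≡63, 52^8≡68, 52^16≡59, 52^32≡78
60 = 32 + 16 + 8 + 4, so 52^60 ≡ 78·59·68·63 ≡ 61 (mod 83)

61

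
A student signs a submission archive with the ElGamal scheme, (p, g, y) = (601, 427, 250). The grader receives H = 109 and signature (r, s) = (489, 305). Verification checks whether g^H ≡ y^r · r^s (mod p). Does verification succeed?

passes

Left side g^H mod p:
427^2 = 182329 ≡ 226
427^4 ≡ 226^2 = 51076 ≡ 592
427^8 ≡ 592^2 = 350464 ≡ 81
427^16 ≡ 81^2 = 6561 ≡ 551
427^32 ≡ 551^2 = 303601 ≡ 96
427^64 ≡ 96^2 = 9216 ≡ 201
109 = 64 + 32 + 8 + 4 + 1, so 427^109 ≡ 201·96·81·592·427 ≡ 437 (mod 601)
Right side y^r · r^s mod p:
250^2 = 62500 ≡ 597
250^4 ≡ 597^2 = 356409 ≡ 16
250^8 ≡ 16^2 = 256
250^16 ≡ 256^2 = 65536 ≡ 27
250^32 ≡ 27^2 = 729 ≡ 128
250^64 ≡ 128^2 = 16384 ≡ 157
250^128 ≡ 157^2 = 24649 ≡ 8
250^256 ≡ 8^2 = 64
489 = 256 + 128 + 64 + 32 + 8 + 1, so 250^489 ≡ 64·8·157·128·256·250 ≡ 393 (mod 601)
489^2 = 239121 ≡ 524
489^4 ≡ 524^2 = 274576 ≡ 520
489^8 ≡ 520^2 = 270400 ≡ 551
489^16 ≡ 551^2 = 303601 ≡ 96
489^32 ≡ 96^2 = 9216 ≡ 201
489^64 ≡ 201^2 = 40401 ≡ 134
489^128 ≡ 134^2 = 17956 ≡ 527
489^256 ≡ 527^2 = 277729 ≡ 67
305 = 256 + 32 + 16 + 1, so 489^305 ≡ 67·201·96·489 ≡ 544 (mod 601)
393·544 = 213792 ≡ 437 (mod 601)
437 ≡ 437 (mod 601), so the signature is genuine.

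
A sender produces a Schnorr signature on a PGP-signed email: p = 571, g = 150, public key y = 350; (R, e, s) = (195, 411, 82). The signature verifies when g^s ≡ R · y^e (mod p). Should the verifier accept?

reject

g^s mod p:
150^82 mod 571 = 486
R · y^e mod p:
350^411 mod 571 = 59
195·59 = 11505 ≡ 85 (mod 571)
486 ≠ 85; the check fails.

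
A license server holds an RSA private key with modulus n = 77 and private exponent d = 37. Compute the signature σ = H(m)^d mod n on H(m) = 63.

Squares mod 77: (H(m))^1≡63, (H(m))^2≡42, (H(m))^4≡70, (H(m))^8≡49, (H(m))^16≡14, (H(m))^32≡42
37 = 32 + 4 + 1, so (H(m))^37 ≡ 42·70·63 ≡ 35 (mod 77)

35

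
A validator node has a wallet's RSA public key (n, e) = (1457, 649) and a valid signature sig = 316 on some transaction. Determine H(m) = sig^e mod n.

Squares mod 1457: sig^1≡316, sig^2≡780, sig^4≡831, sig^8≡1400, sig^16≡335, sig^32≡36, sig^64≡1296, sig^128≡1152, sig^256≡1234, sig^512≡191
649 = 512 + 128 + 8 + 1, so sig^649 ≡ 191·1152·1400·316 ≡ 1370 (mod 1457)

1370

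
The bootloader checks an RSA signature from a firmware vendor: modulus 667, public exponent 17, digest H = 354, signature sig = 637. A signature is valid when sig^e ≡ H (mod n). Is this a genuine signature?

sig^2 ≡ 637^2 = 405769 ≡ 233
sig^4 ≡ 233^2 = 54289 ≡ 262
sig^8 ≡ 262^2 = 68644 ≡ 610
sig^16 ≡ 610^2 = 372100 ≡ 581
17 = 16 + 1, so sig^17 ≡ 581·637 ≡ 579 (mod 667)
579 ≠ 354, so verification fails.

forged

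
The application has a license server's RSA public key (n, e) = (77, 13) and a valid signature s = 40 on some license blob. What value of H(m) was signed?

s^13 mod 77 = 68

68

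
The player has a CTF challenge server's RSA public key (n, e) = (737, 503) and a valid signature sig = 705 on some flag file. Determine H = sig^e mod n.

Squares mod 737: sig^1≡705, sig^2≡287, sig^4≡562, sig^8≡408, sig^16≡639, sig^32≡23, sig^64≡529, sig^128≡518, sig^256≡56
503 = 256 + 128 + 64 + 32 + 16 + 4 + 2 + 1, so sig^503 ≡ 56·518·529·23·639·562·287·705 ≡ 408 (mod 737)

408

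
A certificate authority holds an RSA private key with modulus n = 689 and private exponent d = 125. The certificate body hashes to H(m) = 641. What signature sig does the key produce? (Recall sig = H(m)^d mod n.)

Squares mod 689: (H(m))^1≡641, (H(m))^2≡237, (H(m))^4≡360, (H(m))^8≡68, (H(m))^16≡490, (H(m))^32≡328, (H(m))^64≡100
125 = 64 + 32 + 16 + 8 + 4 + 1, so (H(m))^125 ≡ 100·328·490·68·360·641 ≡ 504 (mod 689)

504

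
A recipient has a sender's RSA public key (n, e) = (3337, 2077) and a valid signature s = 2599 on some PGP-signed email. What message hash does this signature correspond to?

Squares mod 3337: s^1≡2599, s^2≡713, s^4≡1145, s^8≡2921, s^16≡2869, s^32≡2119, s^64≡1896, s^128≡867, s^256≡864, s^512≡2345, s^1024≡2986, s^2048≡3069
2077 = 2048 + 16 + 8 + 4 + 1, so s^2077 ≡ 3069·2869·2921·1145·2599 ≡ 729 (mod 3337)

729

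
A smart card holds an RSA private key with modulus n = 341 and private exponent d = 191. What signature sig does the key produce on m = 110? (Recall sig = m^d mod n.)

22

m^2 ≡ 110^2 = 12100 ≡ 165
m^4 ≡ 165^2 = 27225 ≡ 286
m^8 ≡ 286^2 = 81796 ≡ 297
m^16 ≡ 297^2 = 88209 ≡ 231
m^32 ≡ 231^2 = 53361 ≡ 165
m^64 ≡ 165^2 = 27225 ≡ 286
m^128 ≡ 286^2 = 81796 ≡ 297
191 = 128 + 32 + 16 + 8 + 4 + 2 + 1, so m^191 ≡ 297·165·231·297·286·165·110 ≡ 22 (mod 341)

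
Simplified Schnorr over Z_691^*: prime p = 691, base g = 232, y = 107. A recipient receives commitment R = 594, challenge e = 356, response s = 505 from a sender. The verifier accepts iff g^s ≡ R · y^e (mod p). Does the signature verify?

g^s mod p:
232^2 = 53824 ≡ 617
232^4 ≡ 617^2 = 380689 ≡ 639
232^8 ≡ 639^2 = 408321 ≡ 631
232^16 ≡ 631^2 = 398161 ≡ 145
232^32 ≡ 145^2 = 21025 ≡ 295
232^64 ≡ 295^2 = 87025 ≡ 650
232^128 ≡ 650^2 = 422500 ≡ 299
232^256 ≡ 299^2 = 89401 ≡ 262
505 = 256 + 128 + 64 + 32 + 16 + 8 + 1, so 232^505 ≡ 262·299·650·295·145·631·232 ≡ 243 (mod 691)
R · y^e mod p:
107^2 = 11449 ≡ 393
107^4 ≡ 393^2 = 154449 ≡ 356
107^8 ≡ 356^2 = 126736 ≡ 283
107^16 ≡ 283^2 = 80089 ≡ 624
107^32 ≡ 624^2 = 389376 ≡ 343
107^64 ≡ 343^2 = 117649 ≡ 179
107^128 ≡ 179^2 = 32041 ≡ 255
107^256 ≡ 255^2 = 65025 ≡ 71
356 = 256 + 64 + 32 + 4, so 107^356 ≡ 71·179·343·356 ≡ 660 (mod 691)
594·660 = 392040 ≡ 243 (mod 691)
243 ≡ 243 (mod 691); signature holds.

verifies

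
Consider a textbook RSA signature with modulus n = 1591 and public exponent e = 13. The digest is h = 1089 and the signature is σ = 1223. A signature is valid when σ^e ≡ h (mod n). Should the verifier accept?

reject

σ^2 ≡ 1223^2 = 1495729 ≡ 189
σ^4 ≡ 189^2 = 35721 ≡ 719
σ^8 ≡ 719^2 = 516961 ≡ 1477
13 = 8 + 4 + 1, so σ^13 ≡ 1477·719·1223 ≡ 1310 (mod 1591)
σ^13 mod 1591 = 1310, but h = 1089.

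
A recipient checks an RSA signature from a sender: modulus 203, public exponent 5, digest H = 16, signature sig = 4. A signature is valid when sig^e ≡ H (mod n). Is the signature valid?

sig^2 ≡ 4^2 = 16
sig^4 ≡ 16^2 = 256 ≡ 53
5 = 4 + 1, so sig^5 ≡ 53·4 ≡ 9 (mod 203)
9 ≠ 16, so verification fails.

invalid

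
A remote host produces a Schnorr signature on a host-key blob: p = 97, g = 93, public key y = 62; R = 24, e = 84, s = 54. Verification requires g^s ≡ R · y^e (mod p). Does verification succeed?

g^s mod p:
93^2 = 8649 ≡ 16
93^4 ≡ 16^2 = 256 ≡ 62
93^8 ≡ 62^2 = 3844 ≡ 61
93^16 ≡ 61^2 = 3721 ≡ 35
93^32 ≡ 35^2 = 1225 ≡ 61
54 = 32 + 16 + 4 + 2, so 93^54 ≡ 61·35·62·16 ≡ 22 (mod 97)
R · y^e mod p:
62^2 = 3844 ≡ 61
62^4 ≡ 61^2 = 3721 ≡ 35
62^8 ≡ 35^2 = 1225 ≡ 61
62^16 ≡ 61^2 = 3721 ≡ 35
62^32 ≡ 35^2 = 1225 ≡ 61
62^64 ≡ 61^2 = 3721 ≡ 35
84 = 64 + 16 + 4, so 62^84 ≡ 35·35·35 ≡ 1 (mod 97)
24·1 = 24 ≡ 24 (mod 97)
22 ≠ 24; the check fails.

fails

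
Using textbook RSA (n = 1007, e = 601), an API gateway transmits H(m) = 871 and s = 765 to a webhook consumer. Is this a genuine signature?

s^2 ≡ 765^2 = 585225 ≡ 158
s^4 ≡ 158^2 = 24964 ≡ 796
s^8 ≡ 796^2 = 633616 ≡ 213
s^16 ≡ 213^2 = 45369 ≡ 54
s^32 ≡ 54^2 = 2916 ≡ 902
s^64 ≡ 902^2 = 813604 ≡ 955
s^128 ≡ 955^2 = 912025 ≡ 690
s^256 ≡ 690^2 = 476100 ≡ 796
s^512 ≡ 796^2 = 633616 ≡ 213
601 = 512 + 64 + 16 + 8 + 1, so s^601 ≡ 213·955·54·213·765 ≡ 871 (mod 1007)
Since 871 equals the digest 871, verification succeeds.

genuine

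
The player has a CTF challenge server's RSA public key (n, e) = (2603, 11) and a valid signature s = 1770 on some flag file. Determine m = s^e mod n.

Squares mod 2603: s^1≡1770, s^2≡1491, s^4≡119, s^8≡1146
11 = 8 + 2 + 1, so s^11 ≡ 1146·1491·1770 ≡ 580 (mod 2603)

580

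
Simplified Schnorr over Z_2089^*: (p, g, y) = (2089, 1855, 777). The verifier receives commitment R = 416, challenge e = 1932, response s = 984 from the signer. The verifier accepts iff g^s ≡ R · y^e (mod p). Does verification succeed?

fails

g^s mod p:
Squares mod 2089: 1855^1≡1855, 1855^2≡442, 1855^4≡1087, 1855^8≡1284, 1855^16≡435, 1855^32≡1215, 1855^64≡1391, 1855^128≡467, 1855^256≡833, 1855^512≡341
984 = 512 + 256 + 128 + 64 + 16 + 8, so 1855^984 ≡ 341·833·467·1391·435·1284 ≡ 1019 (mod 2089)
R · y^e mod p:
Squares mod 2089: 777^1≡777, 777^2≡8, 777^4≡64, 777^8≡2007, 777^16≡457, 777^32≡2038, 777^64≡512, 777^128≡1019, 777^256≡128, 777^512≡1761, 777^1024≡1045
1932 = 1024 + 512 + 256 + 128 + 8 + 4, so 777^1932 ≡ 1045·1761·128·1019·2007·64 ≡ 1567 (mod 2089)
416·1567 = 651872 ≡ 104 (mod 2089)
1019 ≠ 104; the check fails.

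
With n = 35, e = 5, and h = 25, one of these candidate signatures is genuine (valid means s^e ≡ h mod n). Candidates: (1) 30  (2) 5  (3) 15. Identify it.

Candidate 1: Squares mod 35: 30^1≡30, 30^2≡25, 30^4≡30; 5 = 4 + 1, so 30^5 ≡ 30·30 ≡ 25 (mod 35)
  → matches h = 25
Candidate 2: Squares mod 35: 5^1≡5, 5^2≡25, 5^4≡30; 5 = 4 + 1, so 5^5 ≡ 30·5 ≡ 10 (mod 35)
Candidate 3: Squares mod 35: 15^1≡15, 15^2≡15, 15^4≡15; 5 = 4 + 1, so 15^5 ≡ 15·15 ≡ 15 (mod 35)

1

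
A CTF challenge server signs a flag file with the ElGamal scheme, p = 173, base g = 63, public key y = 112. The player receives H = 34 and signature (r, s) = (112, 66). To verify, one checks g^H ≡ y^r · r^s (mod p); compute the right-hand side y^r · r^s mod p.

112^2 = 12544 ≡ 88
112^4 ≡ 88^2 = 7744 ≡ 132
112^8 ≡ 132^2 = 17424 ≡ 124
112^16 ≡ 124^2 = 15376 ≡ 152
112^32 ≡ 152^2 = 23104 ≡ 95
112^64 ≡ 95^2 = 9025 ≡ 29
112 = 64 + 32 + 16, so 112^112 ≡ 29·95·152 ≡ 100 (mod 173)
112^2 = 12544 ≡ 88
112^4 ≡ 88^2 = 7744 ≡ 132
112^8 ≡ 132^2 = 17424 ≡ 124
112^16 ≡ 124^2 = 15376 ≡ 152
112^32 ≡ 152^2 = 23104 ≡ 95
112^64 ≡ 95^2 = 9025 ≡ 29
66 = 64 + 2, so 112^66 ≡ 29·88 ≡ 130 (mod 173)
y^r · r^s ≡ 100·130 = 13000 ≡ 25 (mod 173)

25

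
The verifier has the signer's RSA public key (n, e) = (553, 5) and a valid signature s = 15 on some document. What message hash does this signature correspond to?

s^2 ≡ 15^2 = 225
s^4 ≡ 225^2 = 50625 ≡ 302
5 = 4 + 1, so s^5 ≡ 302·15 ≡ 106 (mod 553)

106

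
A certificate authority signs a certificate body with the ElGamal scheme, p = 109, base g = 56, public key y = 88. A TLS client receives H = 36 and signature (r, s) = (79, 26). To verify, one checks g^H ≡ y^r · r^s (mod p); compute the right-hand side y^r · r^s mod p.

88^2 = 7744 ≡ 5
88^4 ≡ 5^2 = 25
88^8 ≡ 25^2 = 625 ≡ 80
88^16 ≡ 80^2 = 6400 ≡ 78
88^32 ≡ 78^2 = 6084 ≡ 89
88^64 ≡ 89^2 = 7921 ≡ 73
79 = 64 + 8 + 4 + 2 + 1, so 88^79 ≡ 73·80·25·5·88 ≡ 87 (mod 109)
79^2 = 6241 ≡ 28
79^4 ≡ 28^2 = 784 ≡ 21
79^8 ≡ 21^2 = 441 ≡ 5
79^16 ≡ 5^2 = 25
26 = 16 + 8 + 2, so 79^26 ≡ 25·5·28 ≡ 12 (mod 109)
y^r · r^s ≡ 87·12 = 1044 ≡ 63 (mod 109)

63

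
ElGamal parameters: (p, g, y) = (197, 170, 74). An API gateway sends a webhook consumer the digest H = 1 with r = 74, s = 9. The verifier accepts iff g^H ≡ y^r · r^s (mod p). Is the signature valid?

Left side g^H mod p:
170^1 mod 197 = 170
Right side y^r · r^s mod p:
74^2 = 5476 ≡ 157
74^4 ≡ 157^2 = 24649 ≡ 24
74^8 ≡ 24^2 = 576 ≡ 182
74^16 ≡ 182^2 = 33124 ≡ 28
74^32 ≡ 28^2 = 784 ≡ 193
74^64 ≡ 193^2 = 37249 ≡ 16
74 = 64 + 8 + 2, so 74^74 ≡ 16·182·157 ≡ 144 (mod 197)
74^2 = 5476 ≡ 157
74^4 ≡ 157^2 = 24649 ≡ 24
74^8 ≡ 24^2 = 576 ≡ 182
9 = 8 + 1, so 74^9 ≡ 182·74 ≡ 72 (mod 197)
144·72 = 10368 ≡ 124 (mod 197)
170 ≠ 124, so verification fails.

invalid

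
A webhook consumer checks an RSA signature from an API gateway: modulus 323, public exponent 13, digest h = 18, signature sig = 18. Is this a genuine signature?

genuine

Squares mod 323: sig^1≡18, sig^2≡1, sig^4≡1, sig^8≡1
13 = 8 + 4 + 1, so sig^13 ≡ 1·1·18 ≡ 18 (mod 323)
18 = h, so the signature checks out.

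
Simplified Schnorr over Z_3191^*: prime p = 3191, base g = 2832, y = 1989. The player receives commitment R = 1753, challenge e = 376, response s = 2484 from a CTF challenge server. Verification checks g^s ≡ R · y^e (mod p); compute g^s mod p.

124

2832^2 = 8020224 ≡ 1241
2832^4 ≡ 1241^2 = 1540081 ≡ 2019
2832^8 ≡ 2019^2 = 4076361 ≡ 1454
2832^16 ≡ 1454^2 = 2114116 ≡ 1674
2832^32 ≡ 1674^2 = 2802276 ≡ 578
2832^64 ≡ 578^2 = 334084 ≡ 2220
2832^128 ≡ 2220^2 = 4928400 ≡ 1496
2832^256 ≡ 1496^2 = 2238016 ≡ 1125
2832^512 ≡ 1125^2 = 1265625 ≡ 1989
2832^1024 ≡ 1989^2 = 3956121 ≡ 2472
2832^2048 ≡ 2472^2 = 6110784 ≡ 19
2484 = 2048 + 256 + 128 + 32 + 16 + 4, so 2832^2484 ≡ 19·1125·1496·578·1674·2019 ≡ 124 (mod 3191)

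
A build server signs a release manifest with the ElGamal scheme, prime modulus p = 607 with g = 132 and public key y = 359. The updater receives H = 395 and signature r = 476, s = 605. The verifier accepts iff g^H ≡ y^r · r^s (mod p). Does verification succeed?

Left side g^H mod p:
Squares mod 607: 132^1≡132, 132^2≡428, 132^4≡477, 132^8≡511, 132^16≡111, 132^32≡181, 132^64≡590, 132^128≡289, 132^256≡362
395 = 256 + 128 + 8 + 2 + 1, so 132^395 ≡ 362·289·511·428·132 ≡ 588 (mod 607)
Right side y^r · r^s mod p:
Squares mod 607: 359^1≡359, 359^2≡197, 359^4≡568, 359^8≡307, 359^16≡164, 359^32≡188, 359^64≡138, 359^128≡227, 359^256≡541
476 = 256 + 128 + 64 + 16 + 8 + 4, so 359^476 ≡ 541·227·138·164·307·568 ≡ 61 (mod 607)
Squares mod 607: 476^1≡476, 476^2≡165, 476^4≡517, 476^8≡209, 476^16≡584, 476^32≡529, 476^64≡14, 476^128≡196, 476^256≡175, 476^512≡275
605 = 512 + 64 + 16 + 8 + 4 + 1, so 476^605 ≡ 275·14·584·209·517·476 ≡ 139 (mod 607)
61·139 = 8479 ≡ 588 (mod 607)
588 ≡ 588 (mod 607), so the signature is genuine.

passes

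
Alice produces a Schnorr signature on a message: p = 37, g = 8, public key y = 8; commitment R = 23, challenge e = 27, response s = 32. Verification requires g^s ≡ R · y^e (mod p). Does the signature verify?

verifies

g^s mod p:
8^2 = 64 ≡ 27
8^4 ≡ 27^2 = 729 ≡ 26
8^8 ≡ 26^2 = 676 ≡ 10
8^16 ≡ 10^2 = 100 ≡ 26
8^32 ≡ 26^2 = 676 ≡ 10
R · y^e mod p:
8^2 = 64 ≡ 27
8^4 ≡ 27^2 = 729 ≡ 26
8^8 ≡ 26^2 = 676 ≡ 10
8^16 ≡ 10^2 = 100 ≡ 26
27 = 16 + 8 + 2 + 1, so 8^27 ≡ 26·10·27·8 ≡ 31 (mod 37)
23·31 = 713 ≡ 10 (mod 37)
10 ≡ 10 (mod 37); signature holds.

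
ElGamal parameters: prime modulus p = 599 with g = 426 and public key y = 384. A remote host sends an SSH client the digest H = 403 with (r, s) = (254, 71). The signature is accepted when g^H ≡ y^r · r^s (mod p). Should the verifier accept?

Left side g^H mod p:
Squares mod 599: 426^1≡426, 426^2≡578, 426^4≡441, 426^8≡405, 426^16≡498, 426^32≡18, 426^64≡324, 426^128≡151, 426^256≡39
403 = 256 + 128 + 16 + 2 + 1, so 426^403 ≡ 39·151·498·578·426 ≡ 103 (mod 599)
Right side y^r · r^s mod p:
Squares mod 599: 384^1≡384, 384^2≡102, 384^4≡221, 384^8≡322, 384^16≡57, 384^32≡254, 384^64≡423, 384^128≡427
254 = 128 + 64 + 32 + 16 + 8 + 4 + 2, so 384^254 ≡ 427·423·254·57·322·221·102 ≡ 384 (mod 599)
Squares mod 599: 254^1≡254, 254^2≡423, 254^4≡427, 254^8≡233, 254^16≡379, 254^32≡480, 254^64≡384
71 = 64 + 4 + 2 + 1, so 254^71 ≡ 384·427·423·254 ≡ 423 (mod 599)
384·423 = 162432 ≡ 103 (mod 599)
103 ≡ 103 (mod 599), so the signature is genuine.

accept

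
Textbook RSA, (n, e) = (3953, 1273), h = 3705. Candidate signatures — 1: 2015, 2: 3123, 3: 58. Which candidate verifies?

Candidate 1: Squares mod 3953: 2015^1≡2015, 2015^2≡494, 2015^4≡2903, 2015^8≡3566, 2015^16≡3508, 2015^32≡375, 2015^64≡2270, 2015^128≡2141, 2015^256≡2354, 2015^512≡3163, 2015^1024≡3479; 1273 = 1024 + 128 + 64 + 32 + 16 + 8 + 1, so 2015^1273 ≡ 3479·2141·2270·375·3508·3566·2015 ≡ 2464 (mod 3953)
Candidate 2: Squares mod 3953: 3123^1≡3123, 3123^2≡1078, 3123^4≡3855, 3123^8≡1698, 3123^16≡1467, 3123^32≡1657, 3123^64≡2267, 3123^128≡389, 3123^256≡1107, 3123^512≡19, 3123^1024≡361; 1273 = 1024 + 128 + 64 + 32 + 16 + 8 + 1, so 3123^1273 ≡ 361·389·2267·1657·1467·1698·3123 ≡ 3705 (mod 3953)
  → matches h = 3705
Candidate 3: Squares mod 3953: 58^1≡58, 58^2≡3364, 58^4≡3010, 58^8≡3777, 58^16≡3305, 58^32≡886, 58^64≡2302, 58^128≡2184, 58^256≡2538, 58^512≡2007, 58^1024≡3895; 1273 = 1024 + 128 + 64 + 32 + 16 + 8 + 1, so 58^1273 ≡ 3895·2184·2302·886·3305·3777·58 ≡ 176 (mod 3953)

2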